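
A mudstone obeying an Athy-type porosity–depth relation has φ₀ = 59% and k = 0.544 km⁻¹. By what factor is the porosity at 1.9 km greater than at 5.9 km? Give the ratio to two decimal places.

8.81

φ(z₁)/φ(z₂) = e^(−k·z₁)/e^(−k·z₂) = e^{k(z₂−z₁)}
= exp(0.544 × 4) = exp(2.176) = 8.8110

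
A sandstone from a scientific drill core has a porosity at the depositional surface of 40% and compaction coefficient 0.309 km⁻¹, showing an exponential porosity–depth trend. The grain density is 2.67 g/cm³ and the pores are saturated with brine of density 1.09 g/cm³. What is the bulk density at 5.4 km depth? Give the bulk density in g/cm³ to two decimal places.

2.55 g/cm³

Porosity at depth: n = 0.4·exp(−0.309×5.4) = 0.4×0.1885 = 0.0754
Bulk density: ρ_b = (1−n)ρ_g + n·ρ_f = 0.9246×2.67 + 0.0754×1.09
       = 2.469 + 0.082 = 2.551 g/cm³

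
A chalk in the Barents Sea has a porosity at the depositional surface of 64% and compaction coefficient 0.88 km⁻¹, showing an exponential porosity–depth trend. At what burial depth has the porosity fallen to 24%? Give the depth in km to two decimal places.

Invert Athy's law: Z = ln(φ₀/φ) / k
Z = ln(0.64/0.24) / 0.88 = ln(2.667) / 0.88 = 0.9808 / 0.88 = 1.115 km

1.11 km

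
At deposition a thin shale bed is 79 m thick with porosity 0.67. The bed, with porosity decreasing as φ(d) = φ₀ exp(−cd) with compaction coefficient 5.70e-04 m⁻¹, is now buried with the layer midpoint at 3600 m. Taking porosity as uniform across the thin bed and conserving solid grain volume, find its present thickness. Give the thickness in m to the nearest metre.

Working in km (1 km = 1000 m; c in km⁻¹ = c in m⁻¹ × 1000):
Porosity at 3.6 km: φ = 0.67·exp(−0.57×3.6) = 0.0861
Solid-volume conservation: h(1−φ) = h₀(1−φ₀) ⇒ h = h₀·(1−φ₀)/(1−φ)
h = 0.079 × (1 − 0.67)/(1 − 0.0861) = 0.079 × 0.3611 = 0.0285 km

29 m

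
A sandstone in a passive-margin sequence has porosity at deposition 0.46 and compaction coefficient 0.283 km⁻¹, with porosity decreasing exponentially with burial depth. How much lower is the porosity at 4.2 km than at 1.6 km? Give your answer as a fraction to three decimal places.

n(1.6) = 0.46·e^(−0.283×1.6) = 0.2925
n(4.2) = 0.46·e^(−0.283×4.2) = 0.1401
Δn = 0.2925 − 0.1401 = 0.1524

0.152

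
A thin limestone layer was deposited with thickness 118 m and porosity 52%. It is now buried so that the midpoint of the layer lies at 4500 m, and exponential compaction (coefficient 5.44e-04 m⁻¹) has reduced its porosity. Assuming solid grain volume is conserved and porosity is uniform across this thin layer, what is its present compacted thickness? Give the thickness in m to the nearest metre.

Working in km (1 km = 1000 m; k in km⁻¹ = k in m⁻¹ × 1000):
Porosity at 4.5 km: φ = 0.52·exp(−0.544×4.5) = 0.0450
Solid-volume conservation: h(1−φ) = h₀(1−φ₀) ⇒ h = h₀·(1−φ₀)/(1−φ)
h = 0.118 × (1 − 0.52)/(1 − 0.0450) = 0.118 × 0.5026 = 0.0593 km

59 m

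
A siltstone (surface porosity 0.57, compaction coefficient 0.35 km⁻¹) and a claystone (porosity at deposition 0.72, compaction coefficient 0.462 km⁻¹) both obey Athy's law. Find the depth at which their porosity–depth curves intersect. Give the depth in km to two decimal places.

Set n₀ₐ e^(−cₐZ) = n₀ᵦ e^(−cᵦZ) ⇒ ln(n₀ₐ/n₀ᵦ) = (cₐ − cᵦ)·Z
Z = ln(0.57/0.72) / (0.35 − 0.462) = -0.2336 / -0.112 = 2.086 km

2.09 km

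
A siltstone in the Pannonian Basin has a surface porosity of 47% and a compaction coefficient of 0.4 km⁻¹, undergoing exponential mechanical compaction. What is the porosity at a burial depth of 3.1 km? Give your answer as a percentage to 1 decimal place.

phi = phi₀·exp(−k·Z) = 0.47 × exp(−0.4 × 3.1) = 0.47 × exp(−1.24)
  = 0.47 × 0.2894 = 0.1360

13.6%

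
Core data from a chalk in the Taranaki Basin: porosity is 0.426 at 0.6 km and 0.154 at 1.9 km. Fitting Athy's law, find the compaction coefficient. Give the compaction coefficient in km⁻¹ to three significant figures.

Athy: phi(d) = phi₀ e^(−cd) ⇒ phi₁/phi₂ = e^{c(d₂−d₁)} ⇒ c = ln(phi₁/phi₂)/(d₂−d₁)
c = ln(0.426/0.154) / (1.9 − 0.6) = ln(2.766) / 1.3 = 1.0175 / 1.3 = 0.7827 km⁻¹

0.783 km⁻¹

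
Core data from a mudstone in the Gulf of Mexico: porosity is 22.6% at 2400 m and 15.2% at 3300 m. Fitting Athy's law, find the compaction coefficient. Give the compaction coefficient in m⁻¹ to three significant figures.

Working in km (1 km = 1000 m; c in km⁻¹ = c in m⁻¹ × 1000):
Athy: φ(Z) = φ₀ e^(−cZ) ⇒ φ₁/φ₂ = e^{c(Z₂−Z₁)} ⇒ c = ln(φ₁/φ₂)/(Z₂−Z₁)
c = ln(0.226/0.152) / (3.3 − 2.4) = ln(1.487) / 0.9 = 0.3967 / 0.9 = 0.4407 km⁻¹

0.000441 m⁻¹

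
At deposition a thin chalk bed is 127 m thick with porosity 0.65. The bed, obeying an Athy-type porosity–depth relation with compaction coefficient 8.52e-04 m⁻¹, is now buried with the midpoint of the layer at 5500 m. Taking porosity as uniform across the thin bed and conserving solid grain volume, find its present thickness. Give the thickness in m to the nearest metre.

Working in km (1 km = 1000 m; β in km⁻¹ = β in m⁻¹ × 1000):
Porosity at 5.5 km: φ = 0.65·exp(−0.852×5.5) = 0.0060
Solid-volume conservation: h(1−φ) = h₀(1−φ₀) ⇒ h = h₀·(1−φ₀)/(1−φ)
h = 0.127 × (1 − 0.65)/(1 − 0.0060) = 0.127 × 0.3521 = 0.0447 km

45 m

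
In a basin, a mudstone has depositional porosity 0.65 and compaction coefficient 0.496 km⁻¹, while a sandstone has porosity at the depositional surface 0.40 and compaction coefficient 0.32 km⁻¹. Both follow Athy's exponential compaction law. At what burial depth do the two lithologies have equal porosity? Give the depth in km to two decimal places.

Set phi₀ₐ e^(−βₐd) = phi₀ᵦ e^(−βᵦd) ⇒ ln(phi₀ₐ/phi₀ᵦ) = (βₐ − βᵦ)·d
d = ln(0.65/0.4) / (0.496 − 0.32) = 0.4855 / 0.176 = 2.759 km

2.76 km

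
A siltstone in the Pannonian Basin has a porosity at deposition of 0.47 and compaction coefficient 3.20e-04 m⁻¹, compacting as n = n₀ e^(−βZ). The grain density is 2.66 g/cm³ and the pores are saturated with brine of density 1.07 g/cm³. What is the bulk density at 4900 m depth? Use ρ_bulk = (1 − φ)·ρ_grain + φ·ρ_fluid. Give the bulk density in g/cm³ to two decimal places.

Working in km (1 km = 1000 m; β in km⁻¹ = β in m⁻¹ × 1000):
Porosity at depth: n = 0.47·exp(−0.32×4.9) = 0.47×0.2085 = 0.0980
Bulk density: ρ_b = (1−n)ρ_g + n·ρ_f = 0.9020×2.66 + 0.0980×1.07
       = 2.399 + 0.105 = 2.504 g/cm³

2.50 g/cm³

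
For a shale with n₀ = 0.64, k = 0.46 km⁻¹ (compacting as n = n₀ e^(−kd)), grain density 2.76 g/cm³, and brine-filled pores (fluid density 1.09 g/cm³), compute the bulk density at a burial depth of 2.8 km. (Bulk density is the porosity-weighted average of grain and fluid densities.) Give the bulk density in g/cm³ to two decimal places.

2.47 g/cm³

Porosity at depth: n = 0.64·exp(−0.46×2.8) = 0.64×0.2758 = 0.1765
Bulk density: ρ_b = (1−n)ρ_g + n·ρ_f = 0.8235×2.76 + 0.1765×1.09
       = 2.273 + 0.192 = 2.465 g/cm³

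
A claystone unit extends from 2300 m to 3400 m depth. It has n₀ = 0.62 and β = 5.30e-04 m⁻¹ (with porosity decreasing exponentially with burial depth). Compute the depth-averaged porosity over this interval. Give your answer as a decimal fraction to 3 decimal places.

0.139

Working in km (1 km = 1000 m; β in km⁻¹ = β in m⁻¹ × 1000):
⟨n⟩ = (1/(Z₂−Z₁)) ∫ n₀ e^(−βZ) dZ = n₀·(e^(−β·Z₁) − e^(−β·Z₂)) / (β·(Z₂−Z₁))
e^(−0.53×2.3) = 0.2955; e^(−0.53×3.4) = 0.1650
⟨n⟩ = 0.62 × (0.2955 − 0.1650) / (0.53 × 1.1) = 0.62 × 0.2239 = 0.1388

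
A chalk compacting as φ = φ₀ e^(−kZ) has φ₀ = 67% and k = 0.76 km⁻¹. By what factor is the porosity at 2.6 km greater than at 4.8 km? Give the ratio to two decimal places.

5.32

φ(Z₁)/φ(Z₂) = e^(−k·Z₁)/e^(−k·Z₂) = e^{k(Z₂−Z₁)}
= exp(0.76 × 2.2) = exp(1.672) = 5.3228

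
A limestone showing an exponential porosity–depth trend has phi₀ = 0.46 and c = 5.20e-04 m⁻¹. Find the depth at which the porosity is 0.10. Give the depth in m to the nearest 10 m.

2930 m

Working in km (1 km = 1000 m; c in km⁻¹ = c in m⁻¹ × 1000):
Invert Athy's law: z = ln(phi₀/phi) / c
z = ln(0.46/0.1) / 0.52 = ln(4.6) / 0.52 = 1.5261 / 0.52 = 2.935 km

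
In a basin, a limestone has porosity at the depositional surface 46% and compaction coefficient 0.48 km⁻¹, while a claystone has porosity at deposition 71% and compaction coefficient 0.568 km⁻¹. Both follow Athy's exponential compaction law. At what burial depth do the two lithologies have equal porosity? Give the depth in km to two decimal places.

Set phi₀ₐ e^(−kₐZ) = phi₀ᵦ e^(−kᵦZ) ⇒ ln(phi₀ₐ/phi₀ᵦ) = (kₐ − kᵦ)·Z
Z = ln(0.46/0.71) / (0.48 − 0.568) = -0.4340 / -0.088 = 4.932 km

4.93 km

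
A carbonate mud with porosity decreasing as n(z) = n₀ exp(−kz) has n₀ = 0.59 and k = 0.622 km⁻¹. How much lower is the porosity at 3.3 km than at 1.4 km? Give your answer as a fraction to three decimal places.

n(1.4) = 0.59·e^(−0.622×1.4) = 0.2470
n(3.3) = 0.59·e^(−0.622×3.3) = 0.0758
Δn = 0.2470 − 0.0758 = 0.1712

0.171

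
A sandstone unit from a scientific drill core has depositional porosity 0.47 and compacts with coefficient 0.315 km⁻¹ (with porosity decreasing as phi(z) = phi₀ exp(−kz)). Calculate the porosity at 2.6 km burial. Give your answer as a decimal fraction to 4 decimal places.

phi = phi₀·exp(−k·z) = 0.47 × exp(−0.315 × 2.6) = 0.47 × exp(−0.819)
  = 0.47 × 0.4409 = 0.2072

0.2072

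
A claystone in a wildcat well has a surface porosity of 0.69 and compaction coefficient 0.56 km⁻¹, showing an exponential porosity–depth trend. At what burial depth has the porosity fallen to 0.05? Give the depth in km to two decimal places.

Invert Athy's law: d = ln(φ₀/φ) / k
d = ln(0.69/0.05) / 0.56 = ln(13.8) / 0.56 = 2.6247 / 0.56 = 4.687 km

4.69 km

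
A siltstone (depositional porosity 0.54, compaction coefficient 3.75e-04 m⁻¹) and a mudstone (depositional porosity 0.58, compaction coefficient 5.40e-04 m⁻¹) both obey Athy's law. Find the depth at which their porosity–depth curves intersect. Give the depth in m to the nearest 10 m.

Working in km (1 km = 1000 m; k in km⁻¹ = k in m⁻¹ × 1000):
Set phi₀ₐ e^(−kₐZ) = phi₀ᵦ e^(−kᵦZ) ⇒ ln(phi₀ₐ/phi₀ᵦ) = (kₐ − kᵦ)·Z
Z = ln(0.54/0.58) / (0.375 − 0.54) = -0.0715 / -0.165 = 0.433 km

430 m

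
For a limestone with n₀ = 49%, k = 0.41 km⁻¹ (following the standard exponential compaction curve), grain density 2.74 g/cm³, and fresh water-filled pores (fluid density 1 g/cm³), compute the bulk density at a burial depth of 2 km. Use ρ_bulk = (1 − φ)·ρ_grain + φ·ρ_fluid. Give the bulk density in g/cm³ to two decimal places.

Porosity at depth: n = 0.49·exp(−0.41×2) = 0.49×0.4404 = 0.2158
Bulk density: ρ_b = (1−n)ρ_g + n·ρ_f = 0.7842×2.74 + 0.2158×1
       = 2.149 + 0.216 = 2.364 g/cm³

2.36 g/cm³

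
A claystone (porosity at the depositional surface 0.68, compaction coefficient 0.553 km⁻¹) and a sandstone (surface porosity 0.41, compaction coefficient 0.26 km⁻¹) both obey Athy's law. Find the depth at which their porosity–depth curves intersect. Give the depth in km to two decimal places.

Set φ₀ₐ e^(−cₐz) = φ₀ᵦ e^(−cᵦz) ⇒ ln(φ₀ₐ/φ₀ᵦ) = (cₐ − cᵦ)·z
z = ln(0.68/0.41) / (0.553 − 0.26) = 0.5059 / 0.293 = 1.727 km

1.73 km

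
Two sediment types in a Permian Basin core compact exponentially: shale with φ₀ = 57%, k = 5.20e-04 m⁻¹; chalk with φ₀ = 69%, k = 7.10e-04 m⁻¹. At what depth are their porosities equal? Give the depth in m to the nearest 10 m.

1010 m

Working in km (1 km = 1000 m; k in km⁻¹ = k in m⁻¹ × 1000):
Set φ₀ₐ e^(−kₐd) = φ₀ᵦ e^(−kᵦd) ⇒ ln(φ₀ₐ/φ₀ᵦ) = (kₐ − kᵦ)·d
d = ln(0.57/0.69) / (0.52 − 0.71) = -0.1911 / -0.19 = 1.006 km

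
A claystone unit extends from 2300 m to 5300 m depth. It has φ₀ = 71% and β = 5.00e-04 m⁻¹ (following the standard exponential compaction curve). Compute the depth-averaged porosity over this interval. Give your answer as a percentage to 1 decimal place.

11.6%

Working in km (1 km = 1000 m; β in km⁻¹ = β in m⁻¹ × 1000):
⟨φ⟩ = (1/(z₂−z₁)) ∫ φ₀ e^(−βz) dz = φ₀·(e^(−β·z₁) − e^(−β·z₂)) / (β·(z₂−z₁))
e^(−0.5×2.3) = 0.3166; e^(−0.5×5.3) = 0.0707
⟨φ⟩ = 0.71 × (0.3166 − 0.0707) / (0.5 × 3) = 0.71 × 0.1640 = 0.1164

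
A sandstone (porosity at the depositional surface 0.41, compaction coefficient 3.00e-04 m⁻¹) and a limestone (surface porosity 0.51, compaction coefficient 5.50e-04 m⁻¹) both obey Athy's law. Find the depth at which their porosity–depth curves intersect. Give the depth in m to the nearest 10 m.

870 m

Working in km (1 km = 1000 m; c in km⁻¹ = c in m⁻¹ × 1000):
Set phi₀ₐ e^(−cₐd) = phi₀ᵦ e^(−cᵦd) ⇒ ln(phi₀ₐ/phi₀ᵦ) = (cₐ − cᵦ)·d
d = ln(0.41/0.51) / (0.3 − 0.55) = -0.2183 / -0.25 = 0.873 km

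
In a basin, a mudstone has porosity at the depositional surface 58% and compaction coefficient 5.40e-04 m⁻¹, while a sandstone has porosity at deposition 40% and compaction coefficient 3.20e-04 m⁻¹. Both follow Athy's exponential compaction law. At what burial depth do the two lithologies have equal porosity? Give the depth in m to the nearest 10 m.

1690 m

Working in km (1 km = 1000 m; c in km⁻¹ = c in m⁻¹ × 1000):
Set n₀ₐ e^(−cₐd) = n₀ᵦ e^(−cᵦd) ⇒ ln(n₀ₐ/n₀ᵦ) = (cₐ − cᵦ)·d
d = ln(0.58/0.4) / (0.54 − 0.32) = 0.3716 / 0.22 = 1.689 km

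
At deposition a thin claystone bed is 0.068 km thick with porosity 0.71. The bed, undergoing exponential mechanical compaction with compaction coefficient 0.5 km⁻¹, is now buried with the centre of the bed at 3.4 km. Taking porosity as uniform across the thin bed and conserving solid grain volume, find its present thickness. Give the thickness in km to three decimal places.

0.023 km

Porosity at 3.4 km: n = 0.71·exp(−0.5×3.4) = 0.1297
Solid-volume conservation: h(1−n) = h₀(1−n₀) ⇒ h = h₀·(1−n₀)/(1−n)
h = 0.068 × (1 − 0.71)/(1 − 0.1297) = 0.068 × 0.3332 = 0.0227 km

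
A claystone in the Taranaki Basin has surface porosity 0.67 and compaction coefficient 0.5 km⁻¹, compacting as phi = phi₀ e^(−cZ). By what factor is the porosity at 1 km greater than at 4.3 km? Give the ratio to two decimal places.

5.21

phi(Z₁)/phi(Z₂) = e^(−c·Z₁)/e^(−c·Z₂) = e^{c(Z₂−Z₁)}
= exp(0.5 × 3.3) = exp(1.65) = 5.2070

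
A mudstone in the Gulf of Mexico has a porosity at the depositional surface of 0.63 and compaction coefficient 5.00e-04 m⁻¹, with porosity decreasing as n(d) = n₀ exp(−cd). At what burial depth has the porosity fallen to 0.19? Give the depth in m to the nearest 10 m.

Working in km (1 km = 1000 m; c in km⁻¹ = c in m⁻¹ × 1000):
Invert Athy's law: d = ln(n₀/n) / c
d = ln(0.63/0.19) / 0.5 = ln(3.316) / 0.5 = 1.1987 / 0.5 = 2.397 km

2400 m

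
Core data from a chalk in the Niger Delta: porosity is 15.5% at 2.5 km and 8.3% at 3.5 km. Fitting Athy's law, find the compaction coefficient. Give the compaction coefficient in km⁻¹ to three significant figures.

0.625 km⁻¹

Athy: n(z) = n₀ e^(−cz) ⇒ n₁/n₂ = e^{c(z₂−z₁)} ⇒ c = ln(n₁/n₂)/(z₂−z₁)
c = ln(0.155/0.083) / (3.5 − 2.5) = ln(1.867) / 1 = 0.6246 / 1 = 0.6246 km⁻¹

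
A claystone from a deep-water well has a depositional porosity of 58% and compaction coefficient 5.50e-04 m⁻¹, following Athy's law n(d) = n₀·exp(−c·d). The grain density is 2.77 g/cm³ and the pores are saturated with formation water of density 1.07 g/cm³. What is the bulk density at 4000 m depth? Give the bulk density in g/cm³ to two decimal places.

2.66 g/cm³

Working in km (1 km = 1000 m; c in km⁻¹ = c in m⁻¹ × 1000):
Porosity at depth: n = 0.58·exp(−0.55×4) = 0.58×0.1108 = 0.0643
Bulk density: ρ_b = (1−n)ρ_g + n·ρ_f = 0.9357×2.77 + 0.0643×1.07
       = 2.592 + 0.069 = 2.661 g/cm³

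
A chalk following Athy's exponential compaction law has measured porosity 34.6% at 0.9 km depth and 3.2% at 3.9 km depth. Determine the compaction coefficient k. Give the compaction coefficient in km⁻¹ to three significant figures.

0.794 km⁻¹

Athy: phi(z) = phi₀ e^(−kz) ⇒ phi₁/phi₂ = e^{k(z₂−z₁)} ⇒ k = ln(phi₁/phi₂)/(z₂−z₁)
k = ln(0.346/0.032) / (3.9 − 0.9) = ln(10.81) / 3 = 2.3807 / 3 = 0.7936 km⁻¹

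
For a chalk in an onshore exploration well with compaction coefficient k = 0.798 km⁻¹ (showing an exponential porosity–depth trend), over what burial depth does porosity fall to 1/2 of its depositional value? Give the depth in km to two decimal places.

φ/φ₀ = 1/2 ⇒ exp(−k·d) = 1/2 ⇒ d = ln(2) / k
d = 0.6931 / 0.798 = 0.869 km

0.87 km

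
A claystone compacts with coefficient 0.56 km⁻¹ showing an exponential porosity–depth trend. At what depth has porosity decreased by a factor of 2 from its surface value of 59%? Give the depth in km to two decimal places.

1.24 km

phi/phi₀ = 1/2 ⇒ exp(−c·Z) = 1/2 ⇒ Z = ln(2) / c
Z = 0.6931 / 0.56 = 1.238 km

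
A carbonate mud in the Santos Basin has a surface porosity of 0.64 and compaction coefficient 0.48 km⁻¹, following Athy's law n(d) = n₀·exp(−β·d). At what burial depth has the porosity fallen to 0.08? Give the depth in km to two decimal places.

4.33 km

Invert Athy's law: d = ln(n₀/n) / β
d = ln(0.64/0.08) / 0.48 = ln(8) / 0.48 = 2.0794 / 0.48 = 4.332 km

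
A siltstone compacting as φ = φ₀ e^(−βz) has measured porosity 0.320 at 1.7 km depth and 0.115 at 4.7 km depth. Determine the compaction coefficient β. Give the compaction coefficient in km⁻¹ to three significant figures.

Athy: φ(z) = φ₀ e^(−βz) ⇒ φ₁/φ₂ = e^{β(z₂−z₁)} ⇒ β = ln(φ₁/φ₂)/(z₂−z₁)
β = ln(0.32/0.115) / (4.7 − 1.7) = ln(2.783) / 3 = 1.0234 / 3 = 0.3411 km⁻¹

0.341 km⁻¹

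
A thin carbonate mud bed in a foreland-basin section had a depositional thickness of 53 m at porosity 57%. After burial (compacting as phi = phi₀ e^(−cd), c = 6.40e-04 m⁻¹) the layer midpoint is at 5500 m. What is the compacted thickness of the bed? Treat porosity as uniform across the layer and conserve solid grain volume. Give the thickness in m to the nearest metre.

23 m

Working in km (1 km = 1000 m; c in km⁻¹ = c in m⁻¹ × 1000):
Porosity at 5.5 km: phi = 0.57·exp(−0.64×5.5) = 0.0169
Solid-volume conservation: h(1−phi) = h₀(1−phi₀) ⇒ h = h₀·(1−phi₀)/(1−phi)
h = 0.053 × (1 − 0.57)/(1 − 0.0169) = 0.053 × 0.4374 = 0.0232 km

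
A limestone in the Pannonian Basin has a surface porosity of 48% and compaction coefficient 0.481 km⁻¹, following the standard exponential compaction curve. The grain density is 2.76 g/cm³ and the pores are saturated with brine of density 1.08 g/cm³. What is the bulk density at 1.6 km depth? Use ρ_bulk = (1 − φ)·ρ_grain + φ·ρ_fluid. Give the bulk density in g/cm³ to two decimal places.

2.39 g/cm³

Porosity at depth: phi = 0.48·exp(−0.481×1.6) = 0.48×0.4632 = 0.2223
Bulk density: ρ_b = (1−phi)ρ_g + phi·ρ_f = 0.7777×2.76 + 0.2223×1.08
       = 2.146 + 0.240 = 2.386 g/cm³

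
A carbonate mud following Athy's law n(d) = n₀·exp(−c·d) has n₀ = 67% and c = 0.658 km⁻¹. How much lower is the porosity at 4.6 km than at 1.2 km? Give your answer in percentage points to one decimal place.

27.2 percentage points

n(1.2) = 0.67·e^(−0.658×1.2) = 0.3042
n(4.6) = 0.67·e^(−0.658×4.6) = 0.0325
Δn = 0.3042 − 0.0325 = 0.2717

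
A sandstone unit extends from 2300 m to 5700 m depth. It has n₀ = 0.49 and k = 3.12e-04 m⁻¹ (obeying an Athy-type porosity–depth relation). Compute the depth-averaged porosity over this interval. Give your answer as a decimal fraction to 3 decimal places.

0.147

Working in km (1 km = 1000 m; k in km⁻¹ = k in m⁻¹ × 1000):
⟨n⟩ = (1/(Z₂−Z₁)) ∫ n₀ e^(−kZ) dZ = n₀·(e^(−k·Z₁) − e^(−k·Z₂)) / (k·(Z₂−Z₁))
e^(−0.312×2.3) = 0.4879; e^(−0.312×5.7) = 0.1689
⟨n⟩ = 0.49 × (0.4879 − 0.1689) / (0.312 × 3.4) = 0.49 × 0.3007 = 0.1474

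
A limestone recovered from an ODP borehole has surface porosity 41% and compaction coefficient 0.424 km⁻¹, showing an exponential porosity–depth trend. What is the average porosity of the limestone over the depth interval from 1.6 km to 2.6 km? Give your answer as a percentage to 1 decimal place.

17.0%

⟨n⟩ = (1/(z₂−z₁)) ∫ n₀ e^(−cz) dz = n₀·(e^(−c·z₁) − e^(−c·z₂)) / (c·(z₂−z₁))
e^(−0.424×1.6) = 0.5074; e^(−0.424×2.6) = 0.3321
⟨n⟩ = 0.41 × (0.5074 − 0.3321) / (0.424 × 1) = 0.41 × 0.4136 = 0.1696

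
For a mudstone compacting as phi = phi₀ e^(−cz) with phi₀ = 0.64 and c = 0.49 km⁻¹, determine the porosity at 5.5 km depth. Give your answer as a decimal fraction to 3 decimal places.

phi = phi₀·exp(−c·z) = 0.64 × exp(−0.49 × 5.5) = 0.64 × exp(−2.695)
  = 0.64 × 0.0675 = 0.0432

0.043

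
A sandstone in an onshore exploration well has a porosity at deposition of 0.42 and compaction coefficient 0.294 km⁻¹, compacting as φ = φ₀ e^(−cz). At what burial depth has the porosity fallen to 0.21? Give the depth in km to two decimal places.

2.36 km

Invert Athy's law: z = ln(φ₀/φ) / c
z = ln(0.42/0.21) / 0.294 = ln(2) / 0.294 = 0.6931 / 0.294 = 2.358 km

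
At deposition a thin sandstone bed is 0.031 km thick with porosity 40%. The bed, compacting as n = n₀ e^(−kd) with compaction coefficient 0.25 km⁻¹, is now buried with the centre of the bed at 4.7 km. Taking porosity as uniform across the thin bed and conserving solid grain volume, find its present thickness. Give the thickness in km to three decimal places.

0.021 km

Porosity at 4.7 km: n = 0.4·exp(−0.25×4.7) = 0.1235
Solid-volume conservation: h(1−n) = h₀(1−n₀) ⇒ h = h₀·(1−n₀)/(1−n)
h = 0.031 × (1 − 0.4)/(1 − 0.1235) = 0.031 × 0.6846 = 0.0212 km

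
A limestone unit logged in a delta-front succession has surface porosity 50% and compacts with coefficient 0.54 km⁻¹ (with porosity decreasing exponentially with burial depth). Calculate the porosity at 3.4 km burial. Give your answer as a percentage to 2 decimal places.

7.97%

n = n₀·exp(−β·Z) = 0.5 × exp(−0.54 × 3.4) = 0.5 × exp(−1.836)
  = 0.5 × 0.1595 = 0.0797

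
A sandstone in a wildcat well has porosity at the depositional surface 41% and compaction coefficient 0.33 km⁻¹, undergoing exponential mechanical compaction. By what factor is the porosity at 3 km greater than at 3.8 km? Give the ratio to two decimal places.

1.30

phi(Z₁)/phi(Z₂) = e^(−β·Z₁)/e^(−β·Z₂) = e^{β(Z₂−Z₁)}
= exp(0.33 × 0.8) = exp(0.264) = 1.3021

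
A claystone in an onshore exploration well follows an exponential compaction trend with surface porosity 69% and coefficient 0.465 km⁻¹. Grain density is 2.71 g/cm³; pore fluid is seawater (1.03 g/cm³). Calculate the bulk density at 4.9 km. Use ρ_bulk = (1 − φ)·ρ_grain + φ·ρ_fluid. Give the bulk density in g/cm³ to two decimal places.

2.59 g/cm³

Porosity at depth: n = 0.69·exp(−0.465×4.9) = 0.69×0.1024 = 0.0707
Bulk density: ρ_b = (1−n)ρ_g + n·ρ_f = 0.9293×2.71 + 0.0707×1.03
       = 2.518 + 0.073 = 2.591 g/cm³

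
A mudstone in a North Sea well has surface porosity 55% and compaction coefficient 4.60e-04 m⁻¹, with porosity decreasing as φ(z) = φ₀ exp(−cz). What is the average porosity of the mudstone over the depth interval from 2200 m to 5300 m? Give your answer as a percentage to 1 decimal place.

10.7%

Working in km (1 km = 1000 m; c in km⁻¹ = c in m⁻¹ × 1000):
⟨φ⟩ = (1/(z₂−z₁)) ∫ φ₀ e^(−cz) dz = φ₀·(e^(−c·z₁) − e^(−c·z₂)) / (c·(z₂−z₁))
e^(−0.46×2.2) = 0.3635; e^(−0.46×5.3) = 0.0873
⟨φ⟩ = 0.55 × (0.3635 − 0.0873) / (0.46 × 3.1) = 0.55 × 0.1937 = 0.1065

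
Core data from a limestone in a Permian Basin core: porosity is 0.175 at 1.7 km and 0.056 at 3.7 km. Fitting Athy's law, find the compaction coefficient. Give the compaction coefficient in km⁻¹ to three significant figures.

0.570 km⁻¹

Athy: phi(Z) = phi₀ e^(−βZ) ⇒ phi₁/phi₂ = e^{β(Z₂−Z₁)} ⇒ β = ln(phi₁/phi₂)/(Z₂−Z₁)
β = ln(0.175/0.056) / (3.7 − 1.7) = ln(3.125) / 2 = 1.1394 / 2 = 0.5697 km⁻¹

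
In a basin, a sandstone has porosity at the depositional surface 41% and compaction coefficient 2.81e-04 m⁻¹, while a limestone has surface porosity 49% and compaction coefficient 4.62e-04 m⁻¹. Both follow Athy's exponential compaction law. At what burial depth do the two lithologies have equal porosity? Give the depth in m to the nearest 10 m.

980 m

Working in km (1 km = 1000 m; β in km⁻¹ = β in m⁻¹ × 1000):
Set phi₀ₐ e^(−βₐz) = phi₀ᵦ e^(−βᵦz) ⇒ ln(phi₀ₐ/phi₀ᵦ) = (βₐ − βᵦ)·z
z = ln(0.41/0.49) / (0.281 − 0.462) = -0.1782 / -0.181 = 0.985 km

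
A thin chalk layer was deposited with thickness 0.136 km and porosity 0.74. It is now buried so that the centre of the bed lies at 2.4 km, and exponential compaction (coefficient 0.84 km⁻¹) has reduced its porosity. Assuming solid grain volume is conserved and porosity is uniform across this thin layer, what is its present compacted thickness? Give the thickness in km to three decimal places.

Porosity at 2.4 km: φ = 0.74·exp(−0.84×2.4) = 0.0986
Solid-volume conservation: h(1−φ) = h₀(1−φ₀) ⇒ h = h₀·(1−φ₀)/(1−φ)
h = 0.136 × (1 − 0.74)/(1 − 0.0986) = 0.136 × 0.2884 = 0.0392 km

0.039 km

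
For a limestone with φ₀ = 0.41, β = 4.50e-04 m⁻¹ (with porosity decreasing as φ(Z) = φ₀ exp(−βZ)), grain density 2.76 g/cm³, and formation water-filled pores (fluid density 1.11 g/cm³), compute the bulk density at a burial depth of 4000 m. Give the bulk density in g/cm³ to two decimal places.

2.65 g/cm³

Working in km (1 km = 1000 m; β in km⁻¹ = β in m⁻¹ × 1000):
Porosity at depth: φ = 0.41·exp(−0.45×4) = 0.41×0.1653 = 0.0678
Bulk density: ρ_b = (1−φ)ρ_g + φ·ρ_f = 0.9322×2.76 + 0.0678×1.11
       = 2.573 + 0.075 = 2.648 g/cm³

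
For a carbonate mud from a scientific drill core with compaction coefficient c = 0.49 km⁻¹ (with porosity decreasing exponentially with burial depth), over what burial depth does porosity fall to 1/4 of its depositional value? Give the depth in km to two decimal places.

phi/phi₀ = 1/4 ⇒ exp(−c·d) = 1/4 ⇒ d = ln(4) / c
d = 1.3863 / 0.49 = 2.829 km

2.83 km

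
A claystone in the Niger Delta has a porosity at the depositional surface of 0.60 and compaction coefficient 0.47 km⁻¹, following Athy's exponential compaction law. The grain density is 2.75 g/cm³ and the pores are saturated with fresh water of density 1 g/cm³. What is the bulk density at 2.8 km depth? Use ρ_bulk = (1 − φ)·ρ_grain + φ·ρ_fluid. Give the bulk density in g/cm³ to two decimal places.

2.47 g/cm³

Porosity at depth: φ = 0.6·exp(−0.47×2.8) = 0.6×0.2682 = 0.1609
Bulk density: ρ_b = (1−φ)ρ_g + φ·ρ_f = 0.8391×2.75 + 0.1609×1
       = 2.307 + 0.161 = 2.468 g/cm³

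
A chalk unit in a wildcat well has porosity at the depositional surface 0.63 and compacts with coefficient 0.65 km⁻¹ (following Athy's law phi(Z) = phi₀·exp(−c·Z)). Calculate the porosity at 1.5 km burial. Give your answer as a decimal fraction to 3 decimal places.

phi = phi₀·exp(−c·Z) = 0.63 × exp(−0.65 × 1.5) = 0.63 × exp(−0.975)
  = 0.63 × 0.3772 = 0.2376

0.238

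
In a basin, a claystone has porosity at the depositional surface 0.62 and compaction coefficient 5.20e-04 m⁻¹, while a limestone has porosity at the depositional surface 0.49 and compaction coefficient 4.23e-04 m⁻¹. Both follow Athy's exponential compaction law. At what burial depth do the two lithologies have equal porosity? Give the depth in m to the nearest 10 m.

Working in km (1 km = 1000 m; β in km⁻¹ = β in m⁻¹ × 1000):
Set phi₀ₐ e^(−βₐz) = phi₀ᵦ e^(−βᵦz) ⇒ ln(phi₀ₐ/phi₀ᵦ) = (βₐ − βᵦ)·z
z = ln(0.62/0.49) / (0.52 − 0.423) = 0.2353 / 0.097 = 2.426 km

2430 m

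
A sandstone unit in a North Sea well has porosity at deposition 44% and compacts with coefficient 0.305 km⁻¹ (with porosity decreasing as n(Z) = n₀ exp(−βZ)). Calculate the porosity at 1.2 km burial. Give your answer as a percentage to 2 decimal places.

n = n₀·exp(−β·Z) = 0.44 × exp(−0.305 × 1.2) = 0.44 × exp(−0.366)
  = 0.44 × 0.6935 = 0.3051

30.51%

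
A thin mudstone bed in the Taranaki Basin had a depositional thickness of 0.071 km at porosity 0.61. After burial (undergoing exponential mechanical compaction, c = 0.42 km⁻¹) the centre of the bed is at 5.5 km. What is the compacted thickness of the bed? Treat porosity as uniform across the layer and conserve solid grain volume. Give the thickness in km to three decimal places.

0.029 km

Porosity at 5.5 km: phi = 0.61·exp(−0.42×5.5) = 0.0605
Solid-volume conservation: h(1−phi) = h₀(1−phi₀) ⇒ h = h₀·(1−phi₀)/(1−phi)
h = 0.071 × (1 − 0.61)/(1 − 0.0605) = 0.071 × 0.4151 = 0.0295 km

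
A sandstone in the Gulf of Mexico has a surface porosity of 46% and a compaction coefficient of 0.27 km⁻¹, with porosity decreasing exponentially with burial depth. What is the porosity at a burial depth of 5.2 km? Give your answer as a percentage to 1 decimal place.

11.3%

n = n₀·exp(−k·d) = 0.46 × exp(−0.27 × 5.2) = 0.46 × exp(−1.404)
  = 0.46 × 0.2456 = 0.1130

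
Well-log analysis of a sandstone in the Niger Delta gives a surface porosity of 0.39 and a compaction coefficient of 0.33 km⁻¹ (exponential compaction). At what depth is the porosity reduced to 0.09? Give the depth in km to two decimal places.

4.44 km

Invert Athy's law: Z = ln(φ₀/φ) / k
Z = ln(0.39/0.09) / 0.33 = ln(4.333) / 0.33 = 1.4663 / 0.33 = 4.443 km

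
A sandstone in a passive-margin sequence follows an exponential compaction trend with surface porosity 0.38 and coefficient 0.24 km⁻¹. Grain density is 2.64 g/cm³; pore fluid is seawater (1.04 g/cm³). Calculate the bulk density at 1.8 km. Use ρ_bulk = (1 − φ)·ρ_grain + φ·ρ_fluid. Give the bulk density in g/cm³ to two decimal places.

Porosity at depth: phi = 0.38·exp(−0.24×1.8) = 0.38×0.6492 = 0.2467
Bulk density: ρ_b = (1−phi)ρ_g + phi·ρ_f = 0.7533×2.64 + 0.2467×1.04
       = 1.989 + 0.257 = 2.245 g/cm³

2.25 g/cm³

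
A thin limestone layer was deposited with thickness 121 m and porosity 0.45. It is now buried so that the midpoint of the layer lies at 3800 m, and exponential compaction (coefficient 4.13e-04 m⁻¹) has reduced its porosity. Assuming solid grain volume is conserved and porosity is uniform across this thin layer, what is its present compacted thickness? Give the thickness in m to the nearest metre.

73 m

Working in km (1 km = 1000 m; k in km⁻¹ = k in m⁻¹ × 1000):
Porosity at 3.8 km: n = 0.45·exp(−0.413×3.8) = 0.0937
Solid-volume conservation: h(1−n) = h₀(1−n₀) ⇒ h = h₀·(1−n₀)/(1−n)
h = 0.121 × (1 − 0.45)/(1 − 0.0937) = 0.121 × 0.6068 = 0.0734 km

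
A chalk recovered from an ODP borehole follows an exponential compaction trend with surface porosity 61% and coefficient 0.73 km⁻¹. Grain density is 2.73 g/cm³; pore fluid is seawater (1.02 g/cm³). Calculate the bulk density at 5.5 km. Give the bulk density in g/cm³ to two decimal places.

2.71 g/cm³

Porosity at depth: phi = 0.61·exp(−0.73×5.5) = 0.61×0.0180 = 0.0110
Bulk density: ρ_b = (1−phi)ρ_g + phi·ρ_f = 0.9890×2.73 + 0.0110×1.02
       = 2.700 + 0.011 = 2.711 g/cm³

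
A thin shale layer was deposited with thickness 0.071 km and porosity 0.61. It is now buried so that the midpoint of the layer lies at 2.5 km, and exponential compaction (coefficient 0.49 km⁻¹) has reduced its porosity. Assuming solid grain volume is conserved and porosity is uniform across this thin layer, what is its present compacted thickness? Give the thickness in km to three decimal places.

Porosity at 2.5 km: phi = 0.61·exp(−0.49×2.5) = 0.1792
Solid-volume conservation: h(1−phi) = h₀(1−phi₀) ⇒ h = h₀·(1−phi₀)/(1−phi)
h = 0.071 × (1 − 0.61)/(1 − 0.1792) = 0.071 × 0.4751 = 0.0337 km

0.034 km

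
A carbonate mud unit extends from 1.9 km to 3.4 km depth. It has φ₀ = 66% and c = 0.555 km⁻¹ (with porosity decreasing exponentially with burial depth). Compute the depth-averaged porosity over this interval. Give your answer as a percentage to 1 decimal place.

15.6%

⟨φ⟩ = (1/(Z₂−Z₁)) ∫ φ₀ e^(−cZ) dZ = φ₀·(e^(−c·Z₁) − e^(−c·Z₂)) / (c·(Z₂−Z₁))
e^(−0.555×1.9) = 0.3484; e^(−0.555×3.4) = 0.1515
⟨φ⟩ = 0.66 × (0.3484 − 0.1515) / (0.555 × 1.5) = 0.66 × 0.2364 = 0.1561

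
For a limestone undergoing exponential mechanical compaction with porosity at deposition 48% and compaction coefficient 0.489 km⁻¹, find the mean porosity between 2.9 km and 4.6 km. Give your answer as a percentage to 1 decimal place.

⟨φ⟩ = (1/(d₂−d₁)) ∫ φ₀ e^(−cd) dd = φ₀·(e^(−c·d₁) − e^(−c·d₂)) / (c·(d₂−d₁))
e^(−0.489×2.9) = 0.2422; e^(−0.489×4.6) = 0.1055
⟨φ⟩ = 0.48 × (0.2422 − 0.1055) / (0.489 × 1.7) = 0.48 × 0.1645 = 0.0789

7.9%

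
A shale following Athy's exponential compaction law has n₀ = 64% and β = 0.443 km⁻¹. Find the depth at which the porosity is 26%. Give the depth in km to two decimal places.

Invert Athy's law: d = ln(n₀/n) / β
d = ln(0.64/0.26) / 0.443 = ln(2.462) / 0.443 = 0.9008 / 0.443 = 2.033 km

2.03 km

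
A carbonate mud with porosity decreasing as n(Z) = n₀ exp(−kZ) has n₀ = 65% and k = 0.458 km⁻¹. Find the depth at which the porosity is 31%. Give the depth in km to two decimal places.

Invert Athy's law: Z = ln(n₀/n) / k
Z = ln(0.65/0.31) / 0.458 = ln(2.097) / 0.458 = 0.7404 / 0.458 = 1.617 km

1.62 km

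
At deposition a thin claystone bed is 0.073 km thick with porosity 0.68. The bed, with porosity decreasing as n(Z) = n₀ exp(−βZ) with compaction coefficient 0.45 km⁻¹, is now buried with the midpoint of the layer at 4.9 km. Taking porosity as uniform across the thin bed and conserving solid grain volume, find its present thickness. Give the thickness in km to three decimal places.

0.025 km

Porosity at 4.9 km: n = 0.68·exp(−0.45×4.9) = 0.0750
Solid-volume conservation: h(1−n) = h₀(1−n₀) ⇒ h = h₀·(1−n₀)/(1−n)
h = 0.073 × (1 − 0.68)/(1 − 0.0750) = 0.073 × 0.3459 = 0.0253 km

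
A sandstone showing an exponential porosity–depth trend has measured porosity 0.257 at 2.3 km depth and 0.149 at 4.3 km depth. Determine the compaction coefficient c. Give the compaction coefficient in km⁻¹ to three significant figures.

Athy: n(Z) = n₀ e^(−cZ) ⇒ n₁/n₂ = e^{c(Z₂−Z₁)} ⇒ c = ln(n₁/n₂)/(Z₂−Z₁)
c = ln(0.257/0.149) / (4.3 − 2.3) = ln(1.725) / 2 = 0.5451 / 2 = 0.2726 km⁻¹

0.273 km⁻¹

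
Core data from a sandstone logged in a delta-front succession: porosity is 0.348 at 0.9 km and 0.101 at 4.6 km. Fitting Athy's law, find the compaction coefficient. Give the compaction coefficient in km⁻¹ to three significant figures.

Athy: phi(z) = phi₀ e^(−cz) ⇒ phi₁/phi₂ = e^{c(z₂−z₁)} ⇒ c = ln(phi₁/phi₂)/(z₂−z₁)
c = ln(0.348/0.101) / (4.6 − 0.9) = ln(3.446) / 3.7 = 1.2371 / 3.7 = 0.3343 km⁻¹

0.334 km⁻¹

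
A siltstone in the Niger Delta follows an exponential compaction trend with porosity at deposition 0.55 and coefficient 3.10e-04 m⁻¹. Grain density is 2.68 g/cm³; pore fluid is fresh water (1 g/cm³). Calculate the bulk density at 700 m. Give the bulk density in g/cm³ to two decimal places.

1.94 g/cm³

Working in km (1 km = 1000 m; c in km⁻¹ = c in m⁻¹ × 1000):
Porosity at depth: n = 0.55·exp(−0.31×0.7) = 0.55×0.8049 = 0.4427
Bulk density: ρ_b = (1−n)ρ_g + n·ρ_f = 0.5573×2.68 + 0.4427×1
       = 1.494 + 0.443 = 1.936 g/cm³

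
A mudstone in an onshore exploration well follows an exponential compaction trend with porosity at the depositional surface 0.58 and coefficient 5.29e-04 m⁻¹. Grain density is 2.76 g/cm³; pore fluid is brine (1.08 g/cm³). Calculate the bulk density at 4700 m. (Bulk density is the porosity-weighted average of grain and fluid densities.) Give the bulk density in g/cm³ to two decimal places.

2.68 g/cm³

Working in km (1 km = 1000 m; c in km⁻¹ = c in m⁻¹ × 1000):
Porosity at depth: φ = 0.58·exp(−0.529×4.7) = 0.58×0.0832 = 0.0483
Bulk density: ρ_b = (1−φ)ρ_g + φ·ρ_f = 0.9517×2.76 + 0.0483×1.08
       = 2.627 + 0.052 = 2.679 g/cm³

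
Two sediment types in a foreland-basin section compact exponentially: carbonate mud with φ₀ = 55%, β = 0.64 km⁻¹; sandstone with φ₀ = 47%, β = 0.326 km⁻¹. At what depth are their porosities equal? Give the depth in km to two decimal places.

Set φ₀ₐ e^(−βₐz) = φ₀ᵦ e^(−βᵦz) ⇒ ln(φ₀ₐ/φ₀ᵦ) = (βₐ − βᵦ)·z
z = ln(0.55/0.47) / (0.64 − 0.326) = 0.1572 / 0.314 = 0.501 km

0.50 km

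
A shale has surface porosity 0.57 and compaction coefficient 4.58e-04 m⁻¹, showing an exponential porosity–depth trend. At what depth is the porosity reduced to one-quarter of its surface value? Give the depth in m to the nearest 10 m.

3030 m

Working in km (1 km = 1000 m; k in km⁻¹ = k in m⁻¹ × 1000):
n/n₀ = 1/4 ⇒ exp(−k·d) = 1/4 ⇒ d = ln(4) / k
d = 1.3863 / 0.458 = 3.027 km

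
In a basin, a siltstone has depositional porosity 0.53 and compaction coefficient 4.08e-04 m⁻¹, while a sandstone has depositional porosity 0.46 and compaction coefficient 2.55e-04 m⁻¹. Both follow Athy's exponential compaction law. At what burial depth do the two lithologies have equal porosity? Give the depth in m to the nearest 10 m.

Working in km (1 km = 1000 m; c in km⁻¹ = c in m⁻¹ × 1000):
Set phi₀ₐ e^(−cₐd) = phi₀ᵦ e^(−cᵦd) ⇒ ln(phi₀ₐ/phi₀ᵦ) = (cₐ − cᵦ)·d
d = ln(0.53/0.46) / (0.408 − 0.255) = 0.1417 / 0.153 = 0.926 km

930 m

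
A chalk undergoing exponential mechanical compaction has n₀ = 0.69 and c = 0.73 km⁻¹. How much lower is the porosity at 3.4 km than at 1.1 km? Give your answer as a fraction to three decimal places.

n(1.1) = 0.69·e^(−0.73×1.1) = 0.3091
n(3.4) = 0.69·e^(−0.73×3.4) = 0.0577
Δn = 0.3091 − 0.0577 = 0.2514

0.251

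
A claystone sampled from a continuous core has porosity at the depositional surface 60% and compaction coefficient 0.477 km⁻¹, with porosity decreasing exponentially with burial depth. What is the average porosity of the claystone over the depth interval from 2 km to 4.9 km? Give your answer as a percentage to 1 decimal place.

12.5%

⟨φ⟩ = (1/(z₂−z₁)) ∫ φ₀ e^(−kz) dz = φ₀·(e^(−k·z₁) − e^(−k·z₂)) / (k·(z₂−z₁))
e^(−0.477×2) = 0.3852; e^(−0.477×4.9) = 0.0966
⟨φ⟩ = 0.6 × (0.3852 − 0.0966) / (0.477 × 2.9) = 0.6 × 0.2086 = 0.1252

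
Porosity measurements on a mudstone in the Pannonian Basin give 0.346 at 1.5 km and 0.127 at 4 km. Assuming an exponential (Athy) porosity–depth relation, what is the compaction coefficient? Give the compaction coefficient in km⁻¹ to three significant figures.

Athy: n(Z) = n₀ e^(−cZ) ⇒ n₁/n₂ = e^{c(Z₂−Z₁)} ⇒ c = ln(n₁/n₂)/(Z₂−Z₁)
c = ln(0.346/0.127) / (4 − 1.5) = ln(2.724) / 2.5 = 1.0023 / 2.5 = 0.4009 km⁻¹

0.401 km⁻¹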